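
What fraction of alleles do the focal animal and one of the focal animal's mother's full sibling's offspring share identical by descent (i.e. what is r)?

0.125

Each parent–offspring link contributes a factor of 1/2, and independent paths through distinct common ancestors add.
First cousins share one grandparent pair — two paths of length 4: r = 2·(1/2)^4 = 1/8.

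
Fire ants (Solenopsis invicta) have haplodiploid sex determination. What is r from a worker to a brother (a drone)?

Her haploid brother carries none of their father's genes and a random half of their mother's genome; that half matches the maternal half of her own genome with probability 1/2: r = 1/2 · 1/2 = 1/4.

0.25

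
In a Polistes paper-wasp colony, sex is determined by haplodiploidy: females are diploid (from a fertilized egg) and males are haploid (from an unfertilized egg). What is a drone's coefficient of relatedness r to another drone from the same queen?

Haploid brothers each carry a random half of the queen's diploid genome, so on average they share half: r = 1/2.

0.5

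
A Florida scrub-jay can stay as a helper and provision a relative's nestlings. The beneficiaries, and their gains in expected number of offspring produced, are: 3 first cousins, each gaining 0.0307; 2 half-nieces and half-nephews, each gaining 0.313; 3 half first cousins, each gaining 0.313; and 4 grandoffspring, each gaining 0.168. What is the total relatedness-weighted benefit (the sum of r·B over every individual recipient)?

r to a first cousin = 1/8 (first cousins share one grandparent pair — two paths of length 4: r = 2·(1/2)^4 = 1/8).
r to a half-niece or half-nephew = 1/8 (half-aunt/uncle↔niece/nephew: one path of length 3: r = (1/2)^3 = 1/8).
r to a half first cousin = 0.0625 (half first cousins share one grandparent — one path of length 4: r = (1/2)^4 = 1/16).
r to a grandoffspring = 0.25 (two parent–offspring links: r = (1/2)^2 = 1/4).
Summing one r·B term per recipient: 3·0.125·0.0307 + 2·0.125·0.313 + 3·0.0625·0.313 + 4·0.25·0.168 = 0.31645.

0.31645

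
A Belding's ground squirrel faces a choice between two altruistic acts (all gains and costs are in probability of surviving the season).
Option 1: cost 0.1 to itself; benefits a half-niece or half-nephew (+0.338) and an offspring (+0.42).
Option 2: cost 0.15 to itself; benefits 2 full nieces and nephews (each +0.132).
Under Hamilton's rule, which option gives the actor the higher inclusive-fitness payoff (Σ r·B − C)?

Option 1

Option 1: r to a half-niece or half-nephew = 0.125.
Option 1: r to an offspring = 0.5.
Option 1: Σ r·B − C = (1·0.125·0.338 + 1·0.5·0.42) − 0.1 = 0.15225.
Option 2: r to a full niece or nephew = 0.25.
Option 2: Σ r·B − C = (2·0.25·0.132) − 0.15 = -0.084.
Option 1 has the higher net inclusive-fitness payoff.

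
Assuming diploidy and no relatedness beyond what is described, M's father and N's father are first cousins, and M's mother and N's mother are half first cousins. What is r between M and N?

Relatedness sums over independent paths through distinct common ancestors.
M and N are related in two ways: second cousins through their fathers (r = 1/32) and half second cousins through their mothers (r = 1/64).
r = 1/32 + 1/64 = 0.046875.

0.046875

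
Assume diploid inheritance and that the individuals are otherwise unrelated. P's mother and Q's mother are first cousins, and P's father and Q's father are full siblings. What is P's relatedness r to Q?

0.15625

Independent pedigree routes through distinct common ancestors add.
P and Q are related in two ways: second cousins through their mothers (r = 1/32) and first cousins through their fathers (r = 1/8).
r = 1/32 + 1/8 = 5/32 = 0.15625.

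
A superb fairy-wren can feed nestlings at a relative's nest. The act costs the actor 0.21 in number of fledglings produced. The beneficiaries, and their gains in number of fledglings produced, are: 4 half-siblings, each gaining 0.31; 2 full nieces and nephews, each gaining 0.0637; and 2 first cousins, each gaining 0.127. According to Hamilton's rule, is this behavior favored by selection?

Hamilton's rule: the trait is favored when the sum of r·B over every recipient exceeds the actor's cost C.
r to a half-sibling = 0.25 (half-sibs share one parent — one path of length 2: r = (1/2)^2 = 1/4).
r to a full niece or nephew = 1/4 (full aunt/uncle↔niece/nephew: two paths of length 3 through the shared grandparent pair: r = 2·(1/2)^3 = 1/4).
r to a first cousin = 1/8 (first cousins share one grandparent pair — two paths of length 4: r = 2·(1/2)^4 = 1/8).
Summing one r·B term per recipient: 4·0.25·0.31 + 2·0.25·0.0637 + 2·0.125·0.127 = 0.3736.
0.3736 > 0.21: the indirect benefit exceeds the cost.

Yes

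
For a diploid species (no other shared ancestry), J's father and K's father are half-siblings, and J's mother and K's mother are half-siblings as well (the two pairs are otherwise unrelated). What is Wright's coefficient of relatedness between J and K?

Wright's path rule: contributions from independent ancestry routes add.
J and K are related in two ways: half first cousins through their fathers (r = 1/16) and half first cousins through their mothers (r = 1/16).
r = 1/16 + 1/16 = 1/8 = 0.125.

0.125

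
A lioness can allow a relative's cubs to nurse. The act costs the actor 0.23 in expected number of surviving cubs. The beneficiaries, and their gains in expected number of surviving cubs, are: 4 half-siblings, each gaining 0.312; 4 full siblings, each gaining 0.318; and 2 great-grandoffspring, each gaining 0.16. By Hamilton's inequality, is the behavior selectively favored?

Yes

Hamilton's rule: the trait is favored when the sum of r·B over every recipient exceeds the actor's cost C.
r to a half-sibling = 1/4 (half-sibs share one parent — one path of length 2: r = (1/2)^2 = 1/4).
r to a full sibling = 1/2 (full sibs share both parents — two paths of length 2: r = 2·(1/2)^2 = 1/2).
r to a great-grandoffspring = 1/8 (three parent–offspring links: r = (1/2)^3 = 1/8).
Summing one r·B term per recipient: 4·0.25·0.312 + 4·0.5·0.318 + 2·0.125·0.16 = 0.988.
0.988 > 0.23: the indirect benefit exceeds the cost.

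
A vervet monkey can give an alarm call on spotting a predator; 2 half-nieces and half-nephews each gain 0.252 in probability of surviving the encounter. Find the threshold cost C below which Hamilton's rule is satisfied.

0.063

r to a half-niece or half-nephew = 1/8 (half-aunt/uncle↔niece/nephew: one path of length 3: r = (1/2)^3 = 1/8).
Hamilton's rule: n·r·B > C, so the trait is favored while C < n·r·B = 2·0.125·0.252 = 0.063.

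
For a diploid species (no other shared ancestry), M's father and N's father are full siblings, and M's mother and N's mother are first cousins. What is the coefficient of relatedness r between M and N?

Independent pedigree routes through distinct common ancestors add.
M and N are related in two ways: first cousins through their fathers (r = 1/8) and second cousins through their mothers (r = 1/32).
r = 1/8 + 1/32 = 5/32 = 0.15625.

0.15625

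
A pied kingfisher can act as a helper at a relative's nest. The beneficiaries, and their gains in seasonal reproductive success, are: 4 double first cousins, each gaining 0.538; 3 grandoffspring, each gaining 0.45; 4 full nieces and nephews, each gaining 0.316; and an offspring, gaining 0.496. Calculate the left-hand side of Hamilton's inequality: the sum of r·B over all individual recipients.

1.4395

r to a double first cousin = 1/4 (double first cousins share both grandparent pairs — four paths of length 4: r = 4·(1/2)^4 = 1/4).
r to a grandoffspring = 1/4 (two parent–offspring links: r = (1/2)^2 = 1/4).
r to a full niece or nephew = 0.25 (full aunt/uncle↔niece/nephew: two paths of length 3 through the shared grandparent pair: r = 2·(1/2)^3 = 1/4).
r to an offspring = 0.5 (one parent–offspring link: r = (1/2)^1 = 1/2).
Summing one r·B term per recipient: 4·0.25·0.538 + 3·0.25·0.45 + 4·0.25·0.316 + 1·0.5·0.496 = 1.4395.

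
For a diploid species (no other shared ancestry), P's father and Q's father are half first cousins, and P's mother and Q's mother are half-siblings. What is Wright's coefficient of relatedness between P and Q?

Wright's path rule: contributions from independent ancestry routes add.
P and Q are related in two ways: half second cousins through their fathers (r = 1/64) and half first cousins through their mothers (r = 1/16).
r = 1/64 + 1/16 = 0.078125.

0.078125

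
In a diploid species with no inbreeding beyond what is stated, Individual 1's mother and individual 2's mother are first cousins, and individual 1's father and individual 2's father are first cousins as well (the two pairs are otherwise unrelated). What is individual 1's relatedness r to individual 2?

0.0625

Wright's path rule: contributions from independent ancestry routes add.
Individual 1 and individual 2 are related in two ways: second cousins through their mothers (r = 1/32) and second cousins through their fathers (r = 1/32).
r = 1/32 + 1/32 = 0.0625.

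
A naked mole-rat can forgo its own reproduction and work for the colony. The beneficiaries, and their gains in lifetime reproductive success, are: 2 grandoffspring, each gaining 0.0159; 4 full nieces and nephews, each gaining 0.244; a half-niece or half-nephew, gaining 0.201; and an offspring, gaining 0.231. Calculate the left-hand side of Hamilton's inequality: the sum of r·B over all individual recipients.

r to a grandoffspring = 0.25 (two parent–offspring links: r = (1/2)^2 = 1/4).
r to a full niece or nephew = 0.25 (full aunt/uncle↔niece/nephew: two paths of length 3 through the shared grandparent pair: r = 2·(1/2)^3 = 1/4).
r to a half-niece or half-nephew = 0.125 (half-aunt/uncle↔niece/nephew: one path of length 3: r = (1/2)^3 = 1/8).
r to an offspring = 0.5 (one parent–offspring link: r = (1/2)^1 = 1/2).
Summing one r·B term per recipient: 2·0.25·0.0159 + 4·0.25·0.244 + 1·0.125·0.201 + 1·0.5·0.231 = 0.392575.

0.392575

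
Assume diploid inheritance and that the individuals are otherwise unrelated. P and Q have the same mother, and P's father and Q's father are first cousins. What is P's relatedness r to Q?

Independent pedigree routes through distinct common ancestors add.
P and Q are related in two ways: half-sibs through their shared mother (r = 1/4) and second cousins through their fathers (r = 1/32).
r = 1/4 + 1/32 = 9/32 = 0.28125.

0.28125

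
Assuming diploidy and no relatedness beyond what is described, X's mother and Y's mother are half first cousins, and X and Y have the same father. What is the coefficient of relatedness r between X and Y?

0.265625

Independent pedigree routes through distinct common ancestors add.
X and Y are related in two ways: half second cousins through their mothers (r = 1/64) and half-sibs through their shared father (r = 1/4).
r = 1/64 + 1/4 = 0.265625.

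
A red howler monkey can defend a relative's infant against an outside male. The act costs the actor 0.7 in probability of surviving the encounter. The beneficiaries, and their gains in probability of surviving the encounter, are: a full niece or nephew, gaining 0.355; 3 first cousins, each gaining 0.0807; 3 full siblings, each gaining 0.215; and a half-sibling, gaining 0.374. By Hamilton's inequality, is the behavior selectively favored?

No

Hamilton's rule: the trait is favored when the sum of r·B over every recipient exceeds the actor's cost C.
r to a full niece or nephew = 0.25 (full aunt/uncle↔niece/nephew: two paths of length 3 through the shared grandparent pair: r = 2·(1/2)^3 = 1/4).
r to a first cousin = 0.125 (first cousins share one grandparent pair — two paths of length 4: r = 2·(1/2)^4 = 1/8).
r to a full sibling = 0.5 (full sibs share both parents — two paths of length 2: r = 2·(1/2)^2 = 1/2).
r to a half-sibling = 0.25 (half-sibs share one parent — one path of length 2: r = (1/2)^2 = 1/4).
Summing one r·B term per recipient: 1·0.25·0.355 + 3·0.125·0.0807 + 3·0.5·0.215 + 1·0.25·0.374 = 0.5350125.
0.5350125 < 0.7: the indirect benefit is less than the cost.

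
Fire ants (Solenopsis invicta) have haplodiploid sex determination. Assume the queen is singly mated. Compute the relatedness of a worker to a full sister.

Haplodiploid full sisters inherit their father's entire haploid genome identically (contributing 1/2) and on average half of their mother's contribution (1/2 · 1/2 = 1/4); r = 1/2 + 1/4 = 3/4.

0.75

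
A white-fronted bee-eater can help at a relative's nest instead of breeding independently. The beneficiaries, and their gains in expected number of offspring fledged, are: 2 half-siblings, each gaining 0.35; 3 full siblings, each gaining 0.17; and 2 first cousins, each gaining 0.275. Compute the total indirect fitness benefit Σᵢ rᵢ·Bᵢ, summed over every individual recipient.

r to a half-sibling = 0.25 (half-sibs share one parent — one path of length 2: r = (1/2)^2 = 1/4).
r to a full sibling = 0.5 (full sibs share both parents — two paths of length 2: r = 2·(1/2)^2 = 1/2).
r to a first cousin = 0.125 (first cousins share one grandparent pair — two paths of length 4: r = 2·(1/2)^4 = 1/8).
Summing one r·B term per recipient: 2·0.25·0.35 + 3·0.5·0.17 + 2·0.125·0.275 = 0.49875.

0.49875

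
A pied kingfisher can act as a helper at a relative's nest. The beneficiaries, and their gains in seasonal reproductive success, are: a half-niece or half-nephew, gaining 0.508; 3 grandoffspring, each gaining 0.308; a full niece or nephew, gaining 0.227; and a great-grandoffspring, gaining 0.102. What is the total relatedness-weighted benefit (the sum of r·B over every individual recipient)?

0.364

r to a half-niece or half-nephew = 0.125 (half-aunt/uncle↔niece/nephew: one path of length 3: r = (1/2)^3 = 1/8).
r to a grandoffspring = 0.25 (two parent–offspring links: r = (1/2)^2 = 1/4).
r to a full niece or nephew = 1/4 (full aunt/uncle↔niece/nephew: two paths of length 3 through the shared grandparent pair: r = 2·(1/2)^3 = 1/4).
r to a great-grandoffspring = 0.125 (three parent–offspring links: r = (1/2)^3 = 1/8).
Summing one r·B term per recipient: 1·0.125·0.508 + 3·0.25·0.308 + 1·0.25·0.227 + 1·0.125·0.102 = 0.364.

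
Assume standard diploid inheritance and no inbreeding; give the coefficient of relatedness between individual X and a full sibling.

0.5

Each parent–offspring link contributes a factor of 1/2, and independent paths through distinct common ancestors add.
Full sibs share both parents — two paths of length 2: r = 2·(1/2)^2 = 1/2.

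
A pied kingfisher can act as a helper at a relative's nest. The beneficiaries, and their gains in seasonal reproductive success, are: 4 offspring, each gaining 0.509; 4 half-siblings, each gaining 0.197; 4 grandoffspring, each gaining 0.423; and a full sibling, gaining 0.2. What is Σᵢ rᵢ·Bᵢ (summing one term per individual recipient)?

1.738

r to an offspring = 1/2 (one parent–offspring link: r = (1/2)^1 = 1/2).
r to a half-sibling = 0.25 (half-sibs share one parent — one path of length 2: r = (1/2)^2 = 1/4).
r to a grandoffspring = 0.25 (two parent–offspring links: r = (1/2)^2 = 1/4).
r to a full sibling = 1/2 (full sibs share both parents — two paths of length 2: r = 2·(1/2)^2 = 1/2).
Summing one r·B term per recipient: 4·0.5·0.509 + 4·0.25·0.197 + 4·0.25·0.423 + 1·0.5·0.2 = 1.738.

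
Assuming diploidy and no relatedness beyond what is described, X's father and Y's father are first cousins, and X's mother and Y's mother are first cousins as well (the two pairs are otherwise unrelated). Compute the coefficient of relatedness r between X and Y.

0.0625

Independent pedigree routes through distinct common ancestors add.
X and Y are related in two ways: second cousins through their fathers (r = 1/32) and second cousins through their mothers (r = 1/32).
r = 1/32 + 1/32 = 1/16 = 0.0625.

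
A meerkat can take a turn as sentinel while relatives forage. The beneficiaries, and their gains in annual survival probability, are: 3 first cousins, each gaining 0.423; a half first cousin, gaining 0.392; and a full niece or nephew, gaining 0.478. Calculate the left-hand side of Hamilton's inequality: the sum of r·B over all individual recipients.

0.302625

r to a first cousin = 0.125 (first cousins share one grandparent pair — two paths of length 4: r = 2·(1/2)^4 = 1/8).
r to a half first cousin = 1/16 (half first cousins share one grandparent — one path of length 4: r = (1/2)^4 = 1/16).
r to a full niece or nephew = 0.25 (full aunt/uncle↔niece/nephew: two paths of length 3 through the shared grandparent pair: r = 2·(1/2)^3 = 1/4).
Summing one r·B term per recipient: 3·0.125·0.423 + 1·0.0625·0.392 + 1·0.25·0.478 = 0.302625.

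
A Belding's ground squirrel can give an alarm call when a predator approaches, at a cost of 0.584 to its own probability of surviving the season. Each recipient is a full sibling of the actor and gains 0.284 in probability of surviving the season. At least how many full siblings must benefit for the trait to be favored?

r to a full sibling = 1/2 (full sibs share both parents — two paths of length 2: r = 2·(1/2)^2 = 1/2).
Hamilton's rule: n·r·B > C  ⇒  n > C/(r·B) = 0.584/(0.5·0.284) = 4.113.
The smallest integer exceeding 4.113 is 5.

5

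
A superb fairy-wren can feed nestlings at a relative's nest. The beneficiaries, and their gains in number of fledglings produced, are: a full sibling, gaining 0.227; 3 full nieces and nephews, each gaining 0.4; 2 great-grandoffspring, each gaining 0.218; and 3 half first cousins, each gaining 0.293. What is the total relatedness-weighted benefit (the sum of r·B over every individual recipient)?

0.5229375

r to a full sibling = 0.5 (full sibs share both parents — two paths of length 2: r = 2·(1/2)^2 = 1/2).
r to a full niece or nephew = 1/4 (full aunt/uncle↔niece/nephew: two paths of length 3 through the shared grandparent pair: r = 2·(1/2)^3 = 1/4).
r to a great-grandoffspring = 1/8 (three parent–offspring links: r = (1/2)^3 = 1/8).
r to a half first cousin = 0.0625 (half first cousins share one grandparent — one path of length 4: r = (1/2)^4 = 1/16).
Summing one r·B term per recipient: 1·0.5·0.227 + 3·0.25·0.4 + 2·0.125·0.218 + 3·0.0625·0.293 = 0.5229375.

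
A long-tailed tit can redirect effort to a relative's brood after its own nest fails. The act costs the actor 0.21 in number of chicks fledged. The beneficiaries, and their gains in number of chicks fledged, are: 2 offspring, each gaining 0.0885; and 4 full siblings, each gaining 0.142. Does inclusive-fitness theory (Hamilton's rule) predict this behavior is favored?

Hamilton's rule: the trait is favored when the sum of r·B over every recipient exceeds the actor's cost C.
r to an offspring = 0.5 (one parent–offspring link: r = (1/2)^1 = 1/2).
r to a full sibling = 1/2 (full sibs share both parents — two paths of length 2: r = 2·(1/2)^2 = 1/2).
Summing one r·B term per recipient: 2·0.5·0.0885 + 4·0.5·0.142 = 0.3725.
0.3725 > 0.21: the indirect benefit exceeds the cost.

Yes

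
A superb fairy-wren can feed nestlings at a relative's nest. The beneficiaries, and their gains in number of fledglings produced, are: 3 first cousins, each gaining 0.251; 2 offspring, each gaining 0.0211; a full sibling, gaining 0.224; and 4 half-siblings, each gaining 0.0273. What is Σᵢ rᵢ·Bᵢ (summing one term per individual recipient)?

0.254525

r to a first cousin = 0.125 (first cousins share one grandparent pair — two paths of length 4: r = 2·(1/2)^4 = 1/8).
r to an offspring = 0.5 (one parent–offspring link: r = (1/2)^1 = 1/2).
r to a full sibling = 0.5 (full sibs share both parents — two paths of length 2: r = 2·(1/2)^2 = 1/2).
r to a half-sibling = 0.25 (half-sibs share one parent — one path of length 2: r = (1/2)^2 = 1/4).
Summing one r·B term per recipient: 3·0.125·0.251 + 2·0.5·0.0211 + 1·0.5·0.224 + 4·0.25·0.0273 = 0.254525.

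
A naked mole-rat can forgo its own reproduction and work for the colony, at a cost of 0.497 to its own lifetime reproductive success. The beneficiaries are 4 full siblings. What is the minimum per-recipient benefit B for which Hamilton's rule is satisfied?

r to a full sibling = 0.5 (full sibs share both parents — two paths of length 2: r = 2·(1/2)^2 = 1/2).
Hamilton's rule with n recipients of equal r: n·r·B > C, so B > C/(n·r) = 0.497/(4·0.5) = 0.2485.

0.2485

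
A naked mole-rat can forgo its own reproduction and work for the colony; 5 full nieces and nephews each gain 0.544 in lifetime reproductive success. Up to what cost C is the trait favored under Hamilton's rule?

r to a full niece or nephew = 1/4 (full aunt/uncle↔niece/nephew: two paths of length 3 through the shared grandparent pair: r = 2·(1/2)^3 = 1/4).
Hamilton's rule: n·r·B > C, so the trait is favored while C < n·r·B = 5·0.25·0.544 = 0.68.

0.68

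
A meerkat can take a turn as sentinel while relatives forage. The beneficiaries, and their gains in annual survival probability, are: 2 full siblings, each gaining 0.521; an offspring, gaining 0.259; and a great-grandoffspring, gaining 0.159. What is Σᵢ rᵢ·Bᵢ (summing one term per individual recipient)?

r to a full sibling = 0.5 (full sibs share both parents — two paths of length 2: r = 2·(1/2)^2 = 1/2).
r to an offspring = 1/2 (one parent–offspring link: r = (1/2)^1 = 1/2).
r to a great-grandoffspring = 0.125 (three parent–offspring links: r = (1/2)^3 = 1/8).
Summing one r·B term per recipient: 2·0.5·0.521 + 1·0.5·0.259 + 1·0.125·0.159 = 0.670375.

0.670375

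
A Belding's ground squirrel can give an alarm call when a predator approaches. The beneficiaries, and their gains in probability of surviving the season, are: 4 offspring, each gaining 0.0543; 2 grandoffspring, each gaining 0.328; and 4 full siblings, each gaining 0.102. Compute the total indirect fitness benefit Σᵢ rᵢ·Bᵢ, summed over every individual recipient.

0.4766

r to an offspring = 0.5 (one parent–offspring link: r = (1/2)^1 = 1/2).
r to a grandoffspring = 1/4 (two parent–offspring links: r = (1/2)^2 = 1/4).
r to a full sibling = 0.5 (full sibs share both parents — two paths of length 2: r = 2·(1/2)^2 = 1/2).
Summing one r·B term per recipient: 4·0.5·0.0543 + 2·0.25·0.328 + 4·0.5·0.102 = 0.4766.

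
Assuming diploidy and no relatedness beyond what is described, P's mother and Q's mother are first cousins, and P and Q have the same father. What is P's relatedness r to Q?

Relatedness sums over independent paths through distinct common ancestors.
P and Q are related in two ways: second cousins through their mothers (r = 1/32) and half-sibs through their shared father (r = 1/4).
r = 1/32 + 1/4 = 0.28125.

0.28125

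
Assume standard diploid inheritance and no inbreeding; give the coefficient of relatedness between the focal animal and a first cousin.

First cousins share one grandparent pair — two paths of length 4: r = 2·(1/2)^4 = 1/8.

0.125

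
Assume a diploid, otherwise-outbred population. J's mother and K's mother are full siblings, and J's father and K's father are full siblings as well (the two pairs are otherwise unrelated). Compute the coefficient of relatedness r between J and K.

0.25

With two independent routes of shared ancestry, r is the sum of the two contributions.
J and K are related in two ways: first cousins through their mothers (r = 1/8) and first cousins through their fathers (r = 1/8) — i.e. double first cousins.
r = 1/8 + 1/8 = 1/4 = 0.25.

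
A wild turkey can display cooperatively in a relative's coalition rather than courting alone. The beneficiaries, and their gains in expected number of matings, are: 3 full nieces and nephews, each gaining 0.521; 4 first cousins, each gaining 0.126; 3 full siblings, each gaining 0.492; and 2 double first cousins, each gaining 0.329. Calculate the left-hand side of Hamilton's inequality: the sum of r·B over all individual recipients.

1.35625

r to a full niece or nephew = 0.25 (full aunt/uncle↔niece/nephew: two paths of length 3 through the shared grandparent pair: r = 2·(1/2)^3 = 1/4).
r to a first cousin = 0.125 (first cousins share one grandparent pair — two paths of length 4: r = 2·(1/2)^4 = 1/8).
r to a full sibling = 1/2 (full sibs share both parents — two paths of length 2: r = 2·(1/2)^2 = 1/2).
r to a double first cousin = 1/4 (double first cousins share both grandparent pairs — four paths of length 4: r = 4·(1/2)^4 = 1/4).
Summing one r·B term per recipient: 3·0.25·0.521 + 4·0.125·0.126 + 3·0.5·0.492 + 2·0.25·0.329 = 1.35625.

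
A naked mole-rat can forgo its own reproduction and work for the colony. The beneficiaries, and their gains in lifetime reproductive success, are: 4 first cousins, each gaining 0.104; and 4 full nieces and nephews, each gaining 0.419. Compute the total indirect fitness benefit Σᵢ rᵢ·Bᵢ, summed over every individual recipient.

r to a first cousin = 1/8 (first cousins share one grandparent pair — two paths of length 4: r = 2·(1/2)^4 = 1/8).
r to a full niece or nephew = 1/4 (full aunt/uncle↔niece/nephew: two paths of length 3 through the shared grandparent pair: r = 2·(1/2)^3 = 1/4).
Summing one r·B term per recipient: 4·0.125·0.104 + 4·0.25·0.419 = 0.471.

0.471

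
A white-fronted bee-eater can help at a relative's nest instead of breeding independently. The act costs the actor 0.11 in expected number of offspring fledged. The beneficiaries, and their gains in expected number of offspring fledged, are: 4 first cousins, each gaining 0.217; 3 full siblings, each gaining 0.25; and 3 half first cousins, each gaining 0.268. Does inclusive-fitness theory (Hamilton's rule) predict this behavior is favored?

Yes

Hamilton's rule: the trait is favored when the sum of r·B over every recipient exceeds the actor's cost C.
r to a first cousin = 1/8 (first cousins share one grandparent pair — two paths of length 4: r = 2·(1/2)^4 = 1/8).
r to a full sibling = 0.5 (full sibs share both parents — two paths of length 2: r = 2·(1/2)^2 = 1/2).
r to a half first cousin = 0.0625 (half first cousins share one grandparent — one path of length 4: r = (1/2)^4 = 1/16).
Summing one r·B term per recipient: 4·0.125·0.217 + 3·0.5·0.25 + 3·0.0625·0.268 = 0.53375.
0.53375 > 0.11: the indirect benefit exceeds the cost.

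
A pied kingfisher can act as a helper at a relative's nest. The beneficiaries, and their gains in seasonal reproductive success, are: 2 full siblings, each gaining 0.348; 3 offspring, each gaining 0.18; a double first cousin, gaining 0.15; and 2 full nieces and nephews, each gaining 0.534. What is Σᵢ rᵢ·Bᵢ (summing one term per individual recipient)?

r to a full sibling = 0.5 (full sibs share both parents — two paths of length 2: r = 2·(1/2)^2 = 1/2).
r to an offspring = 0.5 (one parent–offspring link: r = (1/2)^1 = 1/2).
r to a double first cousin = 0.25 (double first cousins share both grandparent pairs — four paths of length 4: r = 4·(1/2)^4 = 1/4).
r to a full niece or nephew = 1/4 (full aunt/uncle↔niece/nephew: two paths of length 3 through the shared grandparent pair: r = 2·(1/2)^3 = 1/4).
Summing one r·B term per recipient: 2·0.5·0.348 + 3·0.5·0.18 + 1·0.25·0.15 + 2·0.25·0.534 = 0.9225.

0.9225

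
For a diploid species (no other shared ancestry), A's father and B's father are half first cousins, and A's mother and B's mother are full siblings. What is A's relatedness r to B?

0.140625

Independent pedigree routes through distinct common ancestors add.
A and B are related in two ways: half second cousins through their fathers (r = 1/64) and first cousins through their mothers (r = 1/8).
r = 1/64 + 1/8 = 9/64 = 0.140625.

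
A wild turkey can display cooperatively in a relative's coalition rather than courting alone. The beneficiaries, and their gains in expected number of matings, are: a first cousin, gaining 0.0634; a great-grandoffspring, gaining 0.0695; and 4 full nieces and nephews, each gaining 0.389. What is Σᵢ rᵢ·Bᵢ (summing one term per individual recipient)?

0.4056125

r to a first cousin = 1/8 (first cousins share one grandparent pair — two paths of length 4: r = 2·(1/2)^4 = 1/8).
r to a great-grandoffspring = 1/8 (three parent–offspring links: r = (1/2)^3 = 1/8).
r to a full niece or nephew = 0.25 (full aunt/uncle↔niece/nephew: two paths of length 3 through the shared grandparent pair: r = 2·(1/2)^3 = 1/4).
Summing one r·B term per recipient: 1·0.125·0.0634 + 1·0.125·0.0695 + 4·0.25·0.389 = 0.4056125.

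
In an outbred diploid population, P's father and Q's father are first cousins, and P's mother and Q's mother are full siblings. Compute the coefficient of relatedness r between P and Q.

0.15625

With two independent routes of shared ancestry, r is the sum of the two contributions.
P and Q are related in two ways: second cousins through their fathers (r = 1/32) and first cousins through their mothers (r = 1/8).
r = 1/32 + 1/8 = 0.15625.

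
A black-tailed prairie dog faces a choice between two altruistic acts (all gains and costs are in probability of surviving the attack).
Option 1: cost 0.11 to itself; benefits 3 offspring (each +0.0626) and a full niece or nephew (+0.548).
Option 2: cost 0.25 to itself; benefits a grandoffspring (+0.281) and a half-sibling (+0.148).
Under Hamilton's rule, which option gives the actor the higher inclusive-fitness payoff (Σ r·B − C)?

Option 1: r to an offspring = 0.5.
Option 1: r to a full niece or nephew = 0.25.
Option 1: Σ r·B − C = (3·0.5·0.0626 + 1·0.25·0.548) − 0.11 = 0.1209.
Option 2: r to a grandoffspring = 0.25.
Option 2: r to a half-sibling = 0.25.
Option 2: Σ r·B − C = (1·0.25·0.281 + 1·0.25·0.148) − 0.25 = -0.14275.
Option 1 has the higher net inclusive-fitness payoff.

Option 1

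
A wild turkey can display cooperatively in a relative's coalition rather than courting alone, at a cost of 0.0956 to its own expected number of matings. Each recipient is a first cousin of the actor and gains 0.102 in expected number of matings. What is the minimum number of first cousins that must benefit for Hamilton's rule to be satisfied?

8

r to a first cousin = 0.125 (first cousins share one grandparent pair — two paths of length 4: r = 2·(1/2)^4 = 1/8).
Hamilton's rule: n·r·B > C  ⇒  n > C/(r·B) = 0.0956/(0.125·0.102) = 7.498.
The smallest integer exceeding 7.498 is 8.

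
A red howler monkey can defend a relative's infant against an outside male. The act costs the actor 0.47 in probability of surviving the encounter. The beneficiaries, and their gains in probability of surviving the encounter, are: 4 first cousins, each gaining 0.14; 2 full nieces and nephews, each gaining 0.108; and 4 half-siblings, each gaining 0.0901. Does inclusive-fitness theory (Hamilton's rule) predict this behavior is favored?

Hamilton's rule: the trait is favored when the sum of r·B over every recipient exceeds the actor's cost C.
r to a first cousin = 1/8 (first cousins share one grandparent pair — two paths of length 4: r = 2·(1/2)^4 = 1/8).
r to a full niece or nephew = 1/4 (full aunt/uncle↔niece/nephew: two paths of length 3 through the shared grandparent pair: r = 2·(1/2)^3 = 1/4).
r to a half-sibling = 1/4 (half-sibs share one parent — one path of length 2: r = (1/2)^2 = 1/4).
Summing one r·B term per recipient: 4·0.125·0.14 + 2·0.25·0.108 + 4·0.25·0.0901 = 0.2141.
0.2141 < 0.47: the indirect benefit is less than the cost.

No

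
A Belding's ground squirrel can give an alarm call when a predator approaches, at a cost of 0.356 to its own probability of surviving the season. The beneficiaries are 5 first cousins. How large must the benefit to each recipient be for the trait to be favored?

0.5696

r to a first cousin = 0.125 (first cousins share one grandparent pair — two paths of length 4: r = 2·(1/2)^4 = 1/8).
Hamilton's rule with n recipients of equal r: n·r·B > C, so B > C/(n·r) = 0.356/(5·0.125) = 0.5696.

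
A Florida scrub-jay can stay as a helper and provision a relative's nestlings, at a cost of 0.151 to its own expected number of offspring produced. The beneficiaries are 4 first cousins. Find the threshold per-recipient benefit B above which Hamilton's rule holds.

0.302

r to a first cousin = 0.125 (first cousins share one grandparent pair — two paths of length 4: r = 2·(1/2)^4 = 1/8).
Hamilton's rule with n recipients of equal r: n·r·B > C, so B > C/(n·r) = 0.151/(4·0.125) = 0.302.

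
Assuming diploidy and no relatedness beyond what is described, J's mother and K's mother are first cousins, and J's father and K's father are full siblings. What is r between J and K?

0.15625

Relatedness sums over independent paths through distinct common ancestors.
J and K are related in two ways: second cousins through their mothers (r = 1/32) and first cousins through their fathers (r = 1/8).
r = 1/32 + 1/8 = 5/32 = 0.15625.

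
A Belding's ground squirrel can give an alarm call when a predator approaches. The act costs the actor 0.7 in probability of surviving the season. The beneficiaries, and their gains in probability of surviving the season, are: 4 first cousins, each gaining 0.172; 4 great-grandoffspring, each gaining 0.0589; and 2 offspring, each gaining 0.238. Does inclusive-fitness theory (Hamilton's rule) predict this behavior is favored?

Hamilton's rule: the trait is favored when the sum of r·B over every recipient exceeds the actor's cost C.
r to a first cousin = 1/8 (first cousins share one grandparent pair — two paths of length 4: r = 2·(1/2)^4 = 1/8).
r to a great-grandoffspring = 1/8 (three parent–offspring links: r = (1/2)^3 = 1/8).
r to an offspring = 0.5 (one parent–offspring link: r = (1/2)^1 = 1/2).
Summing one r·B term per recipient: 4·0.125·0.172 + 4·0.125·0.0589 + 2·0.5·0.238 = 0.35345.
0.35345 < 0.7: the indirect benefit is less than the cost.

No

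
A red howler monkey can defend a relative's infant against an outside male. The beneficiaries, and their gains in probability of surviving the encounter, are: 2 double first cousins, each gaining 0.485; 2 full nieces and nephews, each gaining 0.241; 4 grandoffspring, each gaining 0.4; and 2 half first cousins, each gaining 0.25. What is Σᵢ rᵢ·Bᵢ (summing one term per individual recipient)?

0.79425

r to a double first cousin = 1/4 (double first cousins share both grandparent pairs — four paths of length 4: r = 4·(1/2)^4 = 1/4).
r to a full niece or nephew = 1/4 (full aunt/uncle↔niece/nephew: two paths of length 3 through the shared grandparent pair: r = 2·(1/2)^3 = 1/4).
r to a grandoffspring = 1/4 (two parent–offspring links: r = (1/2)^2 = 1/4).
r to a half first cousin = 1/16 (half first cousins share one grandparent — one path of length 4: r = (1/2)^4 = 1/16).
Summing one r·B term per recipient: 2·0.25·0.485 + 2·0.25·0.241 + 4·0.25·0.4 + 2·0.0625·0.25 = 0.79425.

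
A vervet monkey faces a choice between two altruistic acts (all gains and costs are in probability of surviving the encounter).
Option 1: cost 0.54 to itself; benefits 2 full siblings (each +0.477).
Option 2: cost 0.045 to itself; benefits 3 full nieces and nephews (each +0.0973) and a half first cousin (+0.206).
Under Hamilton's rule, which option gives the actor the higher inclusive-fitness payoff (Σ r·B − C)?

Option 2

Option 1: r to a full sibling = 0.5.
Option 1: Σ r·B − C = (2·0.5·0.477) − 0.54 = -0.063.
Option 2: r to a full niece or nephew = 0.25.
Option 2: r to a half first cousin = 0.0625.
Option 2: Σ r·B − C = (3·0.25·0.0973 + 1·0.0625·0.206) − 0.045 = 0.04085.
Option 2 has the higher net inclusive-fitness payoff.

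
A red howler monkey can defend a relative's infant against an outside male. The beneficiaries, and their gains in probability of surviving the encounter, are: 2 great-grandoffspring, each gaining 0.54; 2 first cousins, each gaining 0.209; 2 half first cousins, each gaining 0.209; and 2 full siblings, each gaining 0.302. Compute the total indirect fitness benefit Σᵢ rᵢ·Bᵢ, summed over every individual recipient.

0.515375

r to a great-grandoffspring = 1/8 (three parent–offspring links: r = (1/2)^3 = 1/8).
r to a first cousin = 1/8 (first cousins share one grandparent pair — two paths of length 4: r = 2·(1/2)^4 = 1/8).
r to a half first cousin = 0.0625 (half first cousins share one grandparent — one path of length 4: r = (1/2)^4 = 1/16).
r to a full sibling = 0.5 (full sibs share both parents — two paths of length 2: r = 2·(1/2)^2 = 1/2).
Summing one r·B term per recipient: 2·0.125·0.54 + 2·0.125·0.209 + 2·0.0625·0.209 + 2·0.5·0.302 = 0.515375.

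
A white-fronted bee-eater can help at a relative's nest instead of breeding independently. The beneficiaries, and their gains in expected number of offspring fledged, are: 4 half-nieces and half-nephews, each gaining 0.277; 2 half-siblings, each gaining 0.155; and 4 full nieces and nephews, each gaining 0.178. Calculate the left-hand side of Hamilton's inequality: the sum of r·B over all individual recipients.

0.394

r to a half-niece or half-nephew = 0.125 (half-aunt/uncle↔niece/nephew: one path of length 3: r = (1/2)^3 = 1/8).
r to a half-sibling = 1/4 (half-sibs share one parent — one path of length 2: r = (1/2)^2 = 1/4).
r to a full niece or nephew = 0.25 (full aunt/uncle↔niece/nephew: two paths of length 3 through the shared grandparent pair: r = 2·(1/2)^3 = 1/4).
Summing one r·B term per recipient: 4·0.125·0.277 + 2·0.25·0.155 + 4·0.25·0.178 = 0.394.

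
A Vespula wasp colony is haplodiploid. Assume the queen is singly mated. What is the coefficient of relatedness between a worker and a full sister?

0.75

Haplodiploid full sisters inherit their father's entire haploid genome identically (contributing 1/2) and on average half of their mother's contribution (1/2 · 1/2 = 1/4); r = 1/2 + 1/4 = 3/4.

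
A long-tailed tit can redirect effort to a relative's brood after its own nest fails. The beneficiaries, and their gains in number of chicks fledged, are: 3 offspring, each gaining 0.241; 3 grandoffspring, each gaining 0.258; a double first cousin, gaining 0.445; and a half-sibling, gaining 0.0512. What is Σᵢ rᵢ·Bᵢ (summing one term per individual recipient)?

0.67905

r to an offspring = 0.5 (one parent–offspring link: r = (1/2)^1 = 1/2).
r to a grandoffspring = 1/4 (two parent–offspring links: r = (1/2)^2 = 1/4).
r to a double first cousin = 1/4 (double first cousins share both grandparent pairs — four paths of length 4: r = 4·(1/2)^4 = 1/4).
r to a half-sibling = 0.25 (half-sibs share one parent — one path of length 2: r = (1/2)^2 = 1/4).
Summing one r·B term per recipient: 3·0.5·0.241 + 3·0.25·0.258 + 1·0.25·0.445 + 1·0.25·0.0512 = 0.67905.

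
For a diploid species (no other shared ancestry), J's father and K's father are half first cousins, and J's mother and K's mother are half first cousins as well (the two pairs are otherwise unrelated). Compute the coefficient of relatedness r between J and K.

0.03125

With two independent routes of shared ancestry, r is the sum of the two contributions.
J and K are related in two ways: half second cousins through their fathers (r = 1/64) and half second cousins through their mothers (r = 1/64).
r = 1/64 + 1/64 = 0.03125.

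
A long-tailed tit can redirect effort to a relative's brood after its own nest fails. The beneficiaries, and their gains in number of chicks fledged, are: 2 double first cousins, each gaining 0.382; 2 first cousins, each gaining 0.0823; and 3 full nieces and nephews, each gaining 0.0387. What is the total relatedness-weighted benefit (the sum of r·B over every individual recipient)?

0.2406

r to a double first cousin = 1/4 (double first cousins share both grandparent pairs — four paths of length 4: r = 4·(1/2)^4 = 1/4).
r to a first cousin = 0.125 (first cousins share one grandparent pair — two paths of length 4: r = 2·(1/2)^4 = 1/8).
r to a full niece or nephew = 0.25 (full aunt/uncle↔niece/nephew: two paths of length 3 through the shared grandparent pair: r = 2·(1/2)^3 = 1/4).
Summing one r·B term per recipient: 2·0.25·0.382 + 2·0.125·0.0823 + 3·0.25·0.0387 = 0.2406.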